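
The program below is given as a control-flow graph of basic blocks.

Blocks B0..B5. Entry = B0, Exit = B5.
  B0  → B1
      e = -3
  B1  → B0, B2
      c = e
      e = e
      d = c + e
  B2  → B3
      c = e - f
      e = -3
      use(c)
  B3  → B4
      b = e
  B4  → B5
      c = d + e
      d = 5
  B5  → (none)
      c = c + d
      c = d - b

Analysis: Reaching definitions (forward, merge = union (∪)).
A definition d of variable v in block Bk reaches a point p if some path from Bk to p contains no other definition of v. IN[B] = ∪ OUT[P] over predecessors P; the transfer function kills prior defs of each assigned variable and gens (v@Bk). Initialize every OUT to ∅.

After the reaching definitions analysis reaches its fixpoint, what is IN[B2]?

Per-block solution:
  B0:   IN={c@B1, d@B1, e@B1}   OUT={c@B1, d@B1, e@B0}
  B1:   IN={c@B1, d@B1, e@B0}   OUT={c@B1, d@B1, e@B1}
  B2:   IN={c@B1, d@B1, e@B1}   OUT={c@B2, d@B1, e@B2}
  B3:   IN={c@B2, d@B1, e@B2}   OUT={b@B3, c@B2, d@B1, e@B2}
  B4:   IN={b@B3, c@B2, d@B1, e@B2}   OUT={b@B3, c@B4, d@B4, e@B2}
  B5:   IN={b@B3, c@B4, d@B4, e@B2}   OUT={b@B3, c@B5, d@B4, e@B2}

Merge at B2: IN[B2] = OUT[B1] = {c@B1, d@B1, e@B1}

Answer: {c@B1, d@B1, e@B1}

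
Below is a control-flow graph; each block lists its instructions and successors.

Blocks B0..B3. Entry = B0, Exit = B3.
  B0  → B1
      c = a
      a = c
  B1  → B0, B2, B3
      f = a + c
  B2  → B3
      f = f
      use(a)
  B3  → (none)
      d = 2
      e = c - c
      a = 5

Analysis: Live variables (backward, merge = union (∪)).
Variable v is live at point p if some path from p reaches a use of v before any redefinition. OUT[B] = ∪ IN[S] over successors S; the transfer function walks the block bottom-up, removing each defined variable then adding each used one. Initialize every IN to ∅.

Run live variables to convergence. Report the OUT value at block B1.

Per-block solution:
  B0: | IN={a} | OUT={a, c}
  B1: | IN={a, c} | OUT={a, c, f}
  B2: | IN={a, c, f} | OUT={c}
  B3: | IN={c} | OUT={}

Merge at B1: OUT[B1] = IN[B0] ⊔ IN[B2] ⊔ IN[B3] = {a, c, f}

Answer: {a, c, f}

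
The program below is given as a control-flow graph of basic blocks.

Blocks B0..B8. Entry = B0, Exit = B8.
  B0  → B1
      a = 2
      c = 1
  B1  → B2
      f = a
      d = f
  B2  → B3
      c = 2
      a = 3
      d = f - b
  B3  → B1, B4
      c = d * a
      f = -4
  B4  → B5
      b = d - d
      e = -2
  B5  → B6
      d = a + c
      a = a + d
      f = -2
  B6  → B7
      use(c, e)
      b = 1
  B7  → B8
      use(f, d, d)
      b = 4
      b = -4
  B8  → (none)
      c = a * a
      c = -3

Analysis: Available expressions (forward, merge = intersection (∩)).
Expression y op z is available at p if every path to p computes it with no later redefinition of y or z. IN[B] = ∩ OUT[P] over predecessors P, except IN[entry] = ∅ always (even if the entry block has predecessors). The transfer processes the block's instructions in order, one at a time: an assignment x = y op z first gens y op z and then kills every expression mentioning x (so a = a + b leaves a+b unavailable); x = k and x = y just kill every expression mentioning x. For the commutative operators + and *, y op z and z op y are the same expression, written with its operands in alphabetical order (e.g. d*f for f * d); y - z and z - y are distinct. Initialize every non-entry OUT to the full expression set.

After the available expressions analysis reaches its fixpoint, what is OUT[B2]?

Answer: {f-b}

Derivation:
Fixpoint table:
  B0:   IN={}   OUT={}
  B1:   IN={}   OUT={}
  B2:   IN={}   OUT={f-b}
  B3:   IN={f-b}   OUT={a*d}
  B4:   IN={a*d}   OUT={a*d, d-d}
  B5:   IN={a*d, d-d}   OUT={}
  B6:   IN={}   OUT={}
  B7:   IN={}   OUT={}
  B8:   IN={}   OUT={a*a}

Merge at B2: IN[B2] = OUT[B1] = {}
Applying B2's transfer function to that IN value gives OUT[B2] (row B2 above).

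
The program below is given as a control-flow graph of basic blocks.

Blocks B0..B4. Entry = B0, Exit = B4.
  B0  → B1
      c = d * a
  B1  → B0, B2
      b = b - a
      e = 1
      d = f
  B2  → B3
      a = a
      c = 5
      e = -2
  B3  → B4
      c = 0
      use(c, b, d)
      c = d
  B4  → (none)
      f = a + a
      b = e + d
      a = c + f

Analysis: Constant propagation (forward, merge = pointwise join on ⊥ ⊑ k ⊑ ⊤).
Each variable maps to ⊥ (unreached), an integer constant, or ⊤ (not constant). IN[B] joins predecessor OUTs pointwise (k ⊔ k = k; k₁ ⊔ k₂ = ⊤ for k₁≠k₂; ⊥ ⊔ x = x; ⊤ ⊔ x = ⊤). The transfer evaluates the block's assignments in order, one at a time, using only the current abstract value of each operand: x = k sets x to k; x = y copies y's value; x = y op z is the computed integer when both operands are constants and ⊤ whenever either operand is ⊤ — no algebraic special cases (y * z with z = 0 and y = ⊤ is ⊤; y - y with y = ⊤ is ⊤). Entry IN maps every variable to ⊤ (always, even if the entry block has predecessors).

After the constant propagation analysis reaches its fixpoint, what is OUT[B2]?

Fixpoint table:
  B0:  IN=(all ⊤)  OUT=(all ⊤)
  B1:  IN=(all ⊤)  OUT={e:1; rest ⊤}
  B2:  IN={e:1; rest ⊤}  OUT={c:5, e:-2; rest ⊤}
  B3:  IN={c:5, e:-2; rest ⊤}  OUT={e:-2; rest ⊤}
  B4:  IN={e:-2; rest ⊤}  OUT={e:-2; rest ⊤}

Merge at B2: IN[B2] = OUT[B1] = {a: ⊤, b: ⊤, c: ⊤, d: ⊤, e: 1, f: ⊤}
Applying B2's transfer function to that IN value gives OUT[B2] (row B2 above).

Answer: {a: ⊤, b: ⊤, c: 5, d: ⊤, e: -2, f: ⊤}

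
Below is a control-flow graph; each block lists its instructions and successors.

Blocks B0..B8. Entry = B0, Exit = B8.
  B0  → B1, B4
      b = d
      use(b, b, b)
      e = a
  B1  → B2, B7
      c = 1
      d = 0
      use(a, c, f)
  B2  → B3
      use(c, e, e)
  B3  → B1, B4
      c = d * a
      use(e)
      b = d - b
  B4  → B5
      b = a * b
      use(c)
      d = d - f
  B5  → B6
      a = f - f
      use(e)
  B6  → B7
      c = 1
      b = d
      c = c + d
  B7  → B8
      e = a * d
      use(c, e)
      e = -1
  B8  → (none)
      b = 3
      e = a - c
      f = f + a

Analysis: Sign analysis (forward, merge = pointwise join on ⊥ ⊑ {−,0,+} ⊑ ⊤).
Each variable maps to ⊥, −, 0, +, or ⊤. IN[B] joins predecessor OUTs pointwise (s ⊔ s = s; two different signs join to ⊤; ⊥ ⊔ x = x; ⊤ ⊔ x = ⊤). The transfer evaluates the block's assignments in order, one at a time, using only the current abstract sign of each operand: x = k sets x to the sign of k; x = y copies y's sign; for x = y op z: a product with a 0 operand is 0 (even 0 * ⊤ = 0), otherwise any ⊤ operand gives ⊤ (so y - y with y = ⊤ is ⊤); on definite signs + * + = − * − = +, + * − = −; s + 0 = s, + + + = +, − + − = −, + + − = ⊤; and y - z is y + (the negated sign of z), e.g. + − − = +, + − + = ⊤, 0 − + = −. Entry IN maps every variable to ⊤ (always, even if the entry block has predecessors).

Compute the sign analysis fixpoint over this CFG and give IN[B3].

Fixpoint table:
  B0: | IN=(all ⊤) | OUT=(all ⊤)
  B1: | IN=(all ⊤) | OUT={c:+, d:0; rest ⊤}
  B2: | IN={c:+, d:0; rest ⊤} | OUT={c:+, d:0; rest ⊤}
  B3: | IN={c:+, d:0; rest ⊤} | OUT={c:0, d:0; rest ⊤}
  B4: | IN=(all ⊤) | OUT=(all ⊤)
  B5: | IN=(all ⊤) | OUT=(all ⊤)
  B6: | IN=(all ⊤) | OUT=(all ⊤)
  B7: | IN=(all ⊤) | OUT={e:-; rest ⊤}
  B8: | IN={e:-; rest ⊤} | OUT={b:+; rest ⊤}

Merge at B3: IN[B3] = OUT[B2] = {a: ⊤, b: ⊤, c: +, d: 0, e: ⊤, f: ⊤}

Answer: {a: ⊤, b: ⊤, c: +, d: 0, e: ⊤, f: ⊤}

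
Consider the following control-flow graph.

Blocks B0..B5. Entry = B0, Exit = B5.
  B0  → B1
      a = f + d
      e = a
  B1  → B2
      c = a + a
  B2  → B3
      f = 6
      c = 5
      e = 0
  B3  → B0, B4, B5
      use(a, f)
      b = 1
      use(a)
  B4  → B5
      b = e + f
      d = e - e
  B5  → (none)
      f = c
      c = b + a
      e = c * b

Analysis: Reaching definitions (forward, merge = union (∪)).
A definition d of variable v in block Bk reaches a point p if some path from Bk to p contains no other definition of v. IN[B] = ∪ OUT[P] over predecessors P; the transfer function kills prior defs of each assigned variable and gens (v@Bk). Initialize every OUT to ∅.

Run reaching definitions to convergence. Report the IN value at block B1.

Answer: {a@B0, b@B3, c@B2, e@B0, f@B2}

Derivation:
Per-block solution:
  B0:  IN={a@B0, b@B3, c@B2, e@B2, f@B2}  OUT={a@B0, b@B3, c@B2, e@B0, f@B2}
  B1:  IN={a@B0, b@B3, c@B2, e@B0, f@B2}  OUT={a@B0, b@B3, c@B1, e@B0, f@B2}
  B2:  IN={a@B0, b@B3, c@B1, e@B0, f@B2}  OUT={a@B0, b@B3, c@B2, e@B2, f@B2}
  B3:  IN={a@B0, b@B3, c@B2, e@B2, f@B2}  OUT={a@B0, b@B3, c@B2, e@B2, f@B2}
  B4:  IN={a@B0, b@B3, c@B2, e@B2, f@B2}  OUT={a@B0, b@B4, c@B2, d@B4, e@B2, f@B2}
  B5:  IN={a@B0, b@B3, b@B4, c@B2, d@B4, e@B2, f@B2}  OUT={a@B0, b@B3, b@B4, c@B5, d@B4, e@B5, f@B5}

Merge at B1: IN[B1] = OUT[B0] = {a@B0, b@B3, c@B2, e@B0, f@B2}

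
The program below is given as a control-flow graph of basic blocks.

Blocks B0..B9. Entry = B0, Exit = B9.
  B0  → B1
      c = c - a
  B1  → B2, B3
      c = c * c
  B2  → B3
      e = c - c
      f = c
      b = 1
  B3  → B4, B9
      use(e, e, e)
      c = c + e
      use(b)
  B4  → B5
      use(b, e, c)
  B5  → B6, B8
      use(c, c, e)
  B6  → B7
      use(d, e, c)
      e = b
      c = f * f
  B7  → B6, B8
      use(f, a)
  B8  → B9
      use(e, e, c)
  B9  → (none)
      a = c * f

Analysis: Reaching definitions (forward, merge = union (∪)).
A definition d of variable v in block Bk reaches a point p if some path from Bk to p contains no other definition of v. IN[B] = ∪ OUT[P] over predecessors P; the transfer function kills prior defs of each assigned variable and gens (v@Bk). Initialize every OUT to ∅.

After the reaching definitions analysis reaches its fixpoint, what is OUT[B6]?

Per-block solution:
  B0: | IN={} | OUT={c@B0}
  B1: | IN={c@B0} | OUT={c@B1}
  B2: | IN={c@B1} | OUT={b@B2, c@B1, e@B2, f@B2}
  B3: | IN={b@B2, c@B1, e@B2, f@B2} | OUT={b@B2, c@B3, e@B2, f@B2}
  B4: | IN={b@B2, c@B3, e@B2, f@B2} | OUT={b@B2, c@B3, e@B2, f@B2}
  B5: | IN={b@B2, c@B3, e@B2, f@B2} | OUT={b@B2, c@B3, e@B2, f@B2}
  B6: | IN={b@B2, c@B3, c@B6, e@B2, e@B6, f@B2} | OUT={b@B2, c@B6, e@B6, f@B2}
  B7: | IN={b@B2, c@B6, e@B6, f@B2} | OUT={b@B2, c@B6, e@B6, f@B2}
  B8: | IN={b@B2, c@B3, c@B6, e@B2, e@B6, f@B2} | OUT={b@B2, c@B3, c@B6, e@B2, e@B6, f@B2}
  B9: | IN={b@B2, c@B3, c@B6, e@B2, e@B6, f@B2} | OUT={a@B9, b@B2, c@B3, c@B6, e@B2, e@B6, f@B2}

Merge at B6: IN[B6] = OUT[B5] ⊔ OUT[B7] = {b@B2, c@B3, c@B6, e@B2, e@B6, f@B2}
Applying B6's transfer function to that IN value gives OUT[B6] (row B6 above).

Answer: {b@B2, c@B6, e@B6, f@B2}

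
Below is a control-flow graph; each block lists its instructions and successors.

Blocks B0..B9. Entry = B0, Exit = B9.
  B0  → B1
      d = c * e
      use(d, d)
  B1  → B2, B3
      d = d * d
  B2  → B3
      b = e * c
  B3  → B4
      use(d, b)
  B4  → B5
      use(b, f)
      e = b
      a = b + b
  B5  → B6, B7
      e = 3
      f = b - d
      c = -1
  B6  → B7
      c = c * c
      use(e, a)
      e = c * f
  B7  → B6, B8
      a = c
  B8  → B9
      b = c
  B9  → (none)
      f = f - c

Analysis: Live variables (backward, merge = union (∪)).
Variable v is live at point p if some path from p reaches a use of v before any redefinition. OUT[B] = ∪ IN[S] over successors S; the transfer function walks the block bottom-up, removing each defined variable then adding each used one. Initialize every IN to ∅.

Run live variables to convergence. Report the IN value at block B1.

Answer: {b, c, d, e, f}

Trace:
Fixpoint table:
  B0:   IN={b, c, e, f}   OUT={b, c, d, e, f}
  B1:   IN={b, c, d, e, f}   OUT={b, c, d, e, f}
  B2:   IN={c, d, e, f}   OUT={b, d, f}
  B3:   IN={b, d, f}   OUT={b, d, f}
  B4:   IN={b, d, f}   OUT={a, b, d}
  B5:   IN={a, b, d}   OUT={a, c, e, f}
  B6:   IN={a, c, e, f}   OUT={c, e, f}
  B7:   IN={c, e, f}   OUT={a, c, e, f}
  B8:   IN={c, f}   OUT={c, f}
  B9:   IN={c, f}   OUT={}

Merge at B1: OUT[B1] = IN[B2] ⊔ IN[B3] = {b, c, d, e, f}
Applying B1's transfer function to that OUT value gives IN[B1] (row B1 above).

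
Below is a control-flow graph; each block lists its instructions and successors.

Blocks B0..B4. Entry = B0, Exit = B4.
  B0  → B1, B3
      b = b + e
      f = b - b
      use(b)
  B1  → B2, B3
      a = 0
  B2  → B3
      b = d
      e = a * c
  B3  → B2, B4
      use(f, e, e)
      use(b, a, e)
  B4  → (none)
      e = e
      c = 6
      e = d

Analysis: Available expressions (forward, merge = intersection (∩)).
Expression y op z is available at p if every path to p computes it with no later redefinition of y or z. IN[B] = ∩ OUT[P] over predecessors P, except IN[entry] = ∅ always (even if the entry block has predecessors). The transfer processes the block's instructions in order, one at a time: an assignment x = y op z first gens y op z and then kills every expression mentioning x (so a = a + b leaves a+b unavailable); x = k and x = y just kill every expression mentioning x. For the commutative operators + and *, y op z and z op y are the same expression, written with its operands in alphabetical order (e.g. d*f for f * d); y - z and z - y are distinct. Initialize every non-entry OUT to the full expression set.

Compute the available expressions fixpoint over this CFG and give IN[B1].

Answer: {b-b}

Working:
Fixpoint table:
  B0:   IN={}   OUT={b-b}
  B1:   IN={b-b}   OUT={b-b}
  B2:   IN={}   OUT={a*c}
  B3:   IN={}   OUT={}
  B4:   IN={}   OUT={}

Merge at B1: IN[B1] = OUT[B0] = {b-b}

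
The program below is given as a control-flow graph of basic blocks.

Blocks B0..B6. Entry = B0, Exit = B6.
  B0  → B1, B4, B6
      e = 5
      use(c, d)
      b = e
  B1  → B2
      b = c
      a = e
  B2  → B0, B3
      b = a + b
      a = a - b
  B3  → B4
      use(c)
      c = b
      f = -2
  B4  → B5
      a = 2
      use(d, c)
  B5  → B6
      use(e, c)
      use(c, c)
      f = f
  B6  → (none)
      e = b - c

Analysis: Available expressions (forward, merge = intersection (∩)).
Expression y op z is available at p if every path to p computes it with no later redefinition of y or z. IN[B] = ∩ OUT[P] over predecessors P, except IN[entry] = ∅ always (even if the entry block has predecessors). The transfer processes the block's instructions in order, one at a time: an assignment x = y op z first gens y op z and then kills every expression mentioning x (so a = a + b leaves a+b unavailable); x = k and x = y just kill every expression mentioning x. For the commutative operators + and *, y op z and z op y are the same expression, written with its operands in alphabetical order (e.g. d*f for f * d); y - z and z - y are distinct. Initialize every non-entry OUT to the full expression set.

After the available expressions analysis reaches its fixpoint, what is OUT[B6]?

Answer: {b-c}

Trace:
Converged values:
  B0:  IN={}  OUT={}
  B1:  IN={}  OUT={}
  B2:  IN={}  OUT={}
  B3:  IN={}  OUT={}
  B4:  IN={}  OUT={}
  B5:  IN={}  OUT={}
  B6:  IN={}  OUT={b-c}

Merge at B6: IN[B6] = OUT[B0] ∩ OUT[B5] = {}
Applying B6's transfer function to that IN value gives OUT[B6] (row B6 above).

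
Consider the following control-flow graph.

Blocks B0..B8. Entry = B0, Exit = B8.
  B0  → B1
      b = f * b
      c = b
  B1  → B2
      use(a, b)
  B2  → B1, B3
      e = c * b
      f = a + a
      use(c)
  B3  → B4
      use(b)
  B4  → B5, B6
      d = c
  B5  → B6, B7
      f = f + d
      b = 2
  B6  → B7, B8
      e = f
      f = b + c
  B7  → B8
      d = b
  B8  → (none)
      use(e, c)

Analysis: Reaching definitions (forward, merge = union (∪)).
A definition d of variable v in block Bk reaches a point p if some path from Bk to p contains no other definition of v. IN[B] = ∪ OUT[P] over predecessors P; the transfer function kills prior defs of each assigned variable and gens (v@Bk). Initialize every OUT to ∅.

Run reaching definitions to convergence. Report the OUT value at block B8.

Answer: {b@B0, b@B5, c@B0, d@B4, d@B7, e@B2, e@B6, f@B5, f@B6}

Working:
Converged values:
  B0:   IN={}   OUT={b@B0, c@B0}
  B1:   IN={b@B0, c@B0, e@B2, f@B2}   OUT={b@B0, c@B0, e@B2, f@B2}
  B2:   IN={b@B0, c@B0, e@B2, f@B2}   OUT={b@B0, c@B0, e@B2, f@B2}
  B3:   IN={b@B0, c@B0, e@B2, f@B2}   OUT={b@B0, c@B0, e@B2, f@B2}
  B4:   IN={b@B0, c@B0, e@B2, f@B2}   OUT={b@B0, c@B0, d@B4, e@B2, f@B2}
  B5:   IN={b@B0, c@B0, d@B4, e@B2, f@B2}   OUT={b@B5, c@B0, d@B4, e@B2, f@B5}
  B6:   IN={b@B0, b@B5, c@B0, d@B4, e@B2, f@B2, f@B5}   OUT={b@B0, b@B5, c@B0, d@B4, e@B6, f@B6}
  B7:   IN={b@B0, b@B5, c@B0, d@B4, e@B2, e@B6, f@B5, f@B6}   OUT={b@B0, b@B5, c@B0, d@B7, e@B2, e@B6, f@B5, f@B6}
  B8:   IN={b@B0, b@B5, c@B0, d@B4, d@B7, e@B2, e@B6, f@B5, f@B6}   OUT={b@B0, b@B5, c@B0, d@B4, d@B7, e@B2, e@B6, f@B5, f@B6}

Merge at B8: IN[B8] = OUT[B6] ⊔ OUT[B7] = {b@B0, b@B5, c@B0, d@B4, d@B7, e@B2, e@B6, f@B5, f@B6}
Applying B8's transfer function to that IN value gives OUT[B8] (row B8 above).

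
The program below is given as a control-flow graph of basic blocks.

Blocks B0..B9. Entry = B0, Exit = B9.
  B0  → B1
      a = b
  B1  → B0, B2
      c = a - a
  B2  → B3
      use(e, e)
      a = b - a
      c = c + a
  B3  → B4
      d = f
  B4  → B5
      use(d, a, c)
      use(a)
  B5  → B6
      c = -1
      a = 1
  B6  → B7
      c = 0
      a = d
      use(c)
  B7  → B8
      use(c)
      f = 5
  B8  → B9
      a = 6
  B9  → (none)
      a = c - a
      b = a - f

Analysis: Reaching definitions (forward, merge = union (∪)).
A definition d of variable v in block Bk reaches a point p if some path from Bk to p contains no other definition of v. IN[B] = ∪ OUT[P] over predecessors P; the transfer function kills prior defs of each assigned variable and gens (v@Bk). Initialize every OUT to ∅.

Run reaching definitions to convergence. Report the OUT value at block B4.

Per-block solution:
  B0:   IN={a@B0, c@B1}   OUT={a@B0, c@B1}
  B1:   IN={a@B0, c@B1}   OUT={a@B0, c@B1}
  B2:   IN={a@B0, c@B1}   OUT={a@B2, c@B2}
  B3:   IN={a@B2, c@B2}   OUT={a@B2, c@B2, d@B3}
  B4:   IN={a@B2, c@B2, d@B3}   OUT={a@B2, c@B2, d@B3}
  B5:   IN={a@B2, c@B2, d@B3}   OUT={a@B5, c@B5, d@B3}
  B6:   IN={a@B5, c@B5, d@B3}   OUT={a@B6, c@B6, d@B3}
  B7:   IN={a@B6, c@B6, d@B3}   OUT={a@B6, c@B6, d@B3, f@B7}
  B8:   IN={a@B6, c@B6, d@B3, f@B7}   OUT={a@B8, c@B6, d@B3, f@B7}
  B9:   IN={a@B8, c@B6, d@B3, f@B7}   OUT={a@B9, b@B9, c@B6, d@B3, f@B7}

Merge at B4: IN[B4] = OUT[B3] = {a@B2, c@B2, d@B3}
Applying B4's transfer function to that IN value gives OUT[B4] (row B4 above).

Answer: {a@B2, c@B2, d@B3}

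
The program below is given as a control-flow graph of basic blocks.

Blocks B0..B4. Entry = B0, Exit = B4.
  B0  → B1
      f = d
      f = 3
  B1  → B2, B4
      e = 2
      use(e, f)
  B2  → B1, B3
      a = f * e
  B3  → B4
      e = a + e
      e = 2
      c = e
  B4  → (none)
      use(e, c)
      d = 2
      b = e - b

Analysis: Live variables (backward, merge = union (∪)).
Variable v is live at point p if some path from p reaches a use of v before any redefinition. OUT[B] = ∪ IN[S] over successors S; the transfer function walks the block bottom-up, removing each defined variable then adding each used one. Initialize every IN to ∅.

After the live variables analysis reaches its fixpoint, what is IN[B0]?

Per-block solution:
  B0:   IN={b, c, d}   OUT={b, c, f}
  B1:   IN={b, c, f}   OUT={b, c, e, f}
  B2:   IN={b, c, e, f}   OUT={a, b, c, e, f}
  B3:   IN={a, b, e}   OUT={b, c, e}
  B4:   IN={b, c, e}   OUT={}

Merge at B0: OUT[B0] = IN[B1] = {b, c, f}
Applying B0's transfer function to that OUT value gives IN[B0] (row B0 above).

Answer: {b, c, d}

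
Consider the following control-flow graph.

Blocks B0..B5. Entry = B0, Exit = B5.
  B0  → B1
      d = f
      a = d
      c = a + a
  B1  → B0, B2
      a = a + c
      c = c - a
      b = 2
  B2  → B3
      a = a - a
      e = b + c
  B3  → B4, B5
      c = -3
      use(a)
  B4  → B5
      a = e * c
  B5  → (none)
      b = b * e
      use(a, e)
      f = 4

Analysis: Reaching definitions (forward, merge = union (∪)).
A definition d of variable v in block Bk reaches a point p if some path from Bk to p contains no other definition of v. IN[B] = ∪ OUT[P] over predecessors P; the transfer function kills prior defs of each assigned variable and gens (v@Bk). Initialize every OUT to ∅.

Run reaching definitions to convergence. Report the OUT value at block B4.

Answer: {a@B4, b@B1, c@B3, d@B0, e@B2}

Trace:
Fixpoint table:
  B0: | IN={a@B1, b@B1, c@B1, d@B0} | OUT={a@B0, b@B1, c@B0, d@B0}
  B1: | IN={a@B0, b@B1, c@B0, d@B0} | OUT={a@B1, b@B1, c@B1, d@B0}
  B2: | IN={a@B1, b@B1, c@B1, d@B0} | OUT={a@B2, b@B1, c@B1, d@B0, e@B2}
  B3: | IN={a@B2, b@B1, c@B1, d@B0, e@B2} | OUT={a@B2, b@B1, c@B3, d@B0, e@B2}
  B4: | IN={a@B2, b@B1, c@B3, d@B0, e@B2} | OUT={a@B4, b@B1, c@B3, d@B0, e@B2}
  B5: | IN={a@B2, a@B4, b@B1, c@B3, d@B0, e@B2} | OUT={a@B2, a@B4, b@B5, c@B3, d@B0, e@B2, f@B5}

Merge at B4: IN[B4] = OUT[B3] = {a@B2, b@B1, c@B3, d@B0, e@B2}
Applying B4's transfer function to that IN value gives OUT[B4] (row B4 above).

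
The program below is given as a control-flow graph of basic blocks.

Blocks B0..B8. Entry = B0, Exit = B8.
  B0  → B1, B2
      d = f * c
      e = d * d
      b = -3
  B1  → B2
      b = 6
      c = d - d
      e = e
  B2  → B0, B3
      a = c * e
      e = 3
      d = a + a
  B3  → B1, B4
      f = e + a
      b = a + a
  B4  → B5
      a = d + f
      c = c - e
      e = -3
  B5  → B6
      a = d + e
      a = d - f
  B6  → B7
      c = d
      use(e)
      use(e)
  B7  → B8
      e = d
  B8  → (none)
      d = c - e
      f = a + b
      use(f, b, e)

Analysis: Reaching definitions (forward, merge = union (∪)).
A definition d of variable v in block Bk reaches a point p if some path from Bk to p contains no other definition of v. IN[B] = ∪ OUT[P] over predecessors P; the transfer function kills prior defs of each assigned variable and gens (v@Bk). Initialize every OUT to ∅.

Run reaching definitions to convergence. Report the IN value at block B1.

Answer: {a@B2, b@B0, b@B3, c@B1, d@B0, d@B2, e@B0, e@B2, f@B3}

Trace:
Per-block solution:
  B0: | IN={a@B2, b@B0, b@B1, c@B1, d@B2, e@B2, f@B3} | OUT={a@B2, b@B0, c@B1, d@B0, e@B0, f@B3}
  B1: | IN={a@B2, b@B0, b@B3, c@B1, d@B0, d@B2, e@B0, e@B2, f@B3} | OUT={a@B2, b@B1, c@B1, d@B0, d@B2, e@B1, f@B3}
  B2: | IN={a@B2, b@B0, b@B1, c@B1, d@B0, d@B2, e@B0, e@B1, f@B3} | OUT={a@B2, b@B0, b@B1, c@B1, d@B2, e@B2, f@B3}
  B3: | IN={a@B2, b@B0, b@B1, c@B1, d@B2, e@B2, f@B3} | OUT={a@B2, b@B3, c@B1, d@B2, e@B2, f@B3}
  B4: | IN={a@B2, b@B3, c@B1, d@B2, e@B2, f@B3} | OUT={a@B4, b@B3, c@B4, d@B2, e@B4, f@B3}
  B5: | IN={a@B4, b@B3, c@B4, d@B2, e@B4, f@B3} | OUT={a@B5, b@B3, c@B4, d@B2, e@B4, f@B3}
  B6: | IN={a@B5, b@B3, c@B4, d@B2, e@B4, f@B3} | OUT={a@B5, b@B3, c@B6, d@B2, e@B4, f@B3}
  B7: | IN={a@B5, b@B3, c@B6, d@B2, e@B4, f@B3} | OUT={a@B5, b@B3, c@B6, d@B2, e@B7, f@B3}
  B8: | IN={a@B5, b@B3, c@B6, d@B2, e@B7, f@B3} | OUT={a@B5, b@B3, c@B6, d@B8, e@B7, f@B8}

Merge at B1: IN[B1] = OUT[B0] ⊔ OUT[B3] = {a@B2, b@B0, b@B3, c@B1, d@B0, d@B2, e@B0, e@B2, f@B3}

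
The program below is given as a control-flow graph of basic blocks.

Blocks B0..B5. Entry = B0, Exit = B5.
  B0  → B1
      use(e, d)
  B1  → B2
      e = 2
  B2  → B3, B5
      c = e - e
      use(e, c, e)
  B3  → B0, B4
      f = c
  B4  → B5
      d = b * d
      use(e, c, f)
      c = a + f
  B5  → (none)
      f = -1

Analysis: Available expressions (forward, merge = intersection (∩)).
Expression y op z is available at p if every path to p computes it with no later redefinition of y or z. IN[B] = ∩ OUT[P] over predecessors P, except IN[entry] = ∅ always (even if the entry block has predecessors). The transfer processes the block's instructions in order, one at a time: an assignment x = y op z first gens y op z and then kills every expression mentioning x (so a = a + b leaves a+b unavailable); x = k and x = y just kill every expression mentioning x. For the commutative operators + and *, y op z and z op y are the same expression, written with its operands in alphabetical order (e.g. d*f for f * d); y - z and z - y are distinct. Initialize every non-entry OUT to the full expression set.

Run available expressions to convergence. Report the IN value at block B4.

Converged values:
  B0:  IN={}  OUT={}
  B1:  IN={}  OUT={}
  B2:  IN={}  OUT={e-e}
  B3:  IN={e-e}  OUT={e-e}
  B4:  IN={e-e}  OUT={a+f, e-e}
  B5:  IN={e-e}  OUT={e-e}

Merge at B4: IN[B4] = OUT[B3] = {e-e}

Answer: {e-e}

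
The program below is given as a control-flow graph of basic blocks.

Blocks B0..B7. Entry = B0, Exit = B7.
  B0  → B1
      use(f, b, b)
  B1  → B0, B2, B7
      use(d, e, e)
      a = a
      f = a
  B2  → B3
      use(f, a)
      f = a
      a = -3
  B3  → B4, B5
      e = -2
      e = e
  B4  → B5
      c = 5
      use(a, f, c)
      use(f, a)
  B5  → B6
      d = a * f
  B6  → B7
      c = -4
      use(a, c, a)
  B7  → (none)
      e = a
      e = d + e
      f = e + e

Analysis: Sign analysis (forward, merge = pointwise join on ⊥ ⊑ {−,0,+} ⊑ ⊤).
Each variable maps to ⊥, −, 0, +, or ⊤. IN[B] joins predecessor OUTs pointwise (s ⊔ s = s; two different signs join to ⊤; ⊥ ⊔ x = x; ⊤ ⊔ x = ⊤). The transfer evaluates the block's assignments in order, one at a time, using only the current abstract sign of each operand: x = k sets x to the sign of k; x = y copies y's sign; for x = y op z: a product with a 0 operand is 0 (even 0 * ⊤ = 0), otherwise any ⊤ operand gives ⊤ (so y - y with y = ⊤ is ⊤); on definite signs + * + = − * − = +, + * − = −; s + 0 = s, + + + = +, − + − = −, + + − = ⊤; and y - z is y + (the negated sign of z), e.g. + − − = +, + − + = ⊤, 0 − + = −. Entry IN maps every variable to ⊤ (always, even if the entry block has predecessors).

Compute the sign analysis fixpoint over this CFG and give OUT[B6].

Answer: {a: -, b: ⊤, c: -, d: ⊤, e: -, f: ⊤}

Working:
Fixpoint table:
  B0:  IN=(all ⊤)  OUT=(all ⊤)
  B1:  IN=(all ⊤)  OUT=(all ⊤)
  B2:  IN=(all ⊤)  OUT={a:-; rest ⊤}
  B3:  IN={a:-; rest ⊤}  OUT={a:-, e:-; rest ⊤}
  B4:  IN={a:-, e:-; rest ⊤}  OUT={a:-, c:+, e:-; rest ⊤}
  B5:  IN={a:-, e:-; rest ⊤}  OUT={a:-, e:-; rest ⊤}
  B6:  IN={a:-, e:-; rest ⊤}  OUT={a:-, c:-, e:-; rest ⊤}
  B7:  IN=(all ⊤)  OUT=(all ⊤)

Merge at B6: IN[B6] = OUT[B5] = {a: -, b: ⊤, c: ⊤, d: ⊤, e: -, f: ⊤}
Applying B6's transfer function to that IN value gives OUT[B6] (row B6 above).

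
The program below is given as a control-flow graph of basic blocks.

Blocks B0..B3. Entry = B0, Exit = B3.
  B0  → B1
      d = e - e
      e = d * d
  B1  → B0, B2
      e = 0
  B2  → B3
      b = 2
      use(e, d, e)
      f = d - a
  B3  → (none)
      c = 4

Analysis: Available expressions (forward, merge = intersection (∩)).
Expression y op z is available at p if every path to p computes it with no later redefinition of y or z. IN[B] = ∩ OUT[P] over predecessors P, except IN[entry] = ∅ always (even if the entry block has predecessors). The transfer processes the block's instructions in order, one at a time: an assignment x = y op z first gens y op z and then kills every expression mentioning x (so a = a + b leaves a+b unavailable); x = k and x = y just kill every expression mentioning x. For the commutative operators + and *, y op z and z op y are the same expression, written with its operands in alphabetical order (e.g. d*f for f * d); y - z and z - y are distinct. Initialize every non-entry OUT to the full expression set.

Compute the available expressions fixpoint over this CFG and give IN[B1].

Answer: {d*d}

Working:
Converged values:
  B0: | IN={} | OUT={d*d}
  B1: | IN={d*d} | OUT={d*d}
  B2: | IN={d*d} | OUT={d*d, d-a}
  B3: | IN={d*d, d-a} | OUT={d*d, d-a}

Merge at B1: IN[B1] = OUT[B0] = {d*d}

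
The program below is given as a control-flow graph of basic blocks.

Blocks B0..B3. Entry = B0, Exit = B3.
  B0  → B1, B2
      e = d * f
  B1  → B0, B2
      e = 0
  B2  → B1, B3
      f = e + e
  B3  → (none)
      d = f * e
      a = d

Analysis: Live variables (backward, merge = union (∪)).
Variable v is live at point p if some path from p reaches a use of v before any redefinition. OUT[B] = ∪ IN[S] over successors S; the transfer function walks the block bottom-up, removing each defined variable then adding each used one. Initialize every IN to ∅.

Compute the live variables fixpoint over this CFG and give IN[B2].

Answer: {d, e}

Working:
Per-block solution:
  B0:   IN={d, f}   OUT={d, e, f}
  B1:   IN={d, f}   OUT={d, e, f}
  B2:   IN={d, e}   OUT={d, e, f}
  B3:   IN={e, f}   OUT={}

Merge at B2: OUT[B2] = IN[B1] ⊔ IN[B3] = {d, e, f}
Applying B2's transfer function to that OUT value gives IN[B2] (row B2 above).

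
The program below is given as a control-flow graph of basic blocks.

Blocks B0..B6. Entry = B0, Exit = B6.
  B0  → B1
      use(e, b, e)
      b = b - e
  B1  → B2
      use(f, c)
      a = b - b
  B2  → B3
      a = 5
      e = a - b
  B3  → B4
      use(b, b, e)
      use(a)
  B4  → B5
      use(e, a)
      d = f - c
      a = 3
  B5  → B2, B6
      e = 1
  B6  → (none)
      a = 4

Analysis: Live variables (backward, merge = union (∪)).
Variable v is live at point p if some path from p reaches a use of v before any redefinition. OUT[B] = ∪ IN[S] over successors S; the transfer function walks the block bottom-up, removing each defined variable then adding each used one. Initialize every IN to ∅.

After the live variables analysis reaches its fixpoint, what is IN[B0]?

Answer: {b, c, e, f}

Derivation:
Per-block solution:
  B0:  IN={b, c, e, f}  OUT={b, c, f}
  B1:  IN={b, c, f}  OUT={b, c, f}
  B2:  IN={b, c, f}  OUT={a, b, c, e, f}
  B3:  IN={a, b, c, e, f}  OUT={a, b, c, e, f}
  B4:  IN={a, b, c, e, f}  OUT={b, c, f}
  B5:  IN={b, c, f}  OUT={b, c, f}
  B6:  IN={}  OUT={}

Merge at B0: OUT[B0] = IN[B1] = {b, c, f}
Applying B0's transfer function to that OUT value gives IN[B0] (row B0 above).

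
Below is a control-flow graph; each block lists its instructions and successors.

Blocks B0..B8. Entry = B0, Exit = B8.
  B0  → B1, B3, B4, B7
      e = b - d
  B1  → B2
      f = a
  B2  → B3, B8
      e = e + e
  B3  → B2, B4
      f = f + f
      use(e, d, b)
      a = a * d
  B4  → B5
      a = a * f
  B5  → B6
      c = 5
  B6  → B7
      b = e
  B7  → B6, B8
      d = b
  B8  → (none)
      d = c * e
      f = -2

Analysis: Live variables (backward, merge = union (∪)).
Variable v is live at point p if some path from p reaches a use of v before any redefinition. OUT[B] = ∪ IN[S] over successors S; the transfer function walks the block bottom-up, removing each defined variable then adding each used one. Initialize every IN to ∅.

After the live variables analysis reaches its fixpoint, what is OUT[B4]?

Answer: {e}

Working:
Fixpoint table:
  B0:  IN={a, b, c, d, f}  OUT={a, b, c, d, e, f}
  B1:  IN={a, b, c, d, e}  OUT={a, b, c, d, e, f}
  B2:  IN={a, b, c, d, e, f}  OUT={a, b, c, d, e, f}
  B3:  IN={a, b, c, d, e, f}  OUT={a, b, c, d, e, f}
  B4:  IN={a, e, f}  OUT={e}
  B5:  IN={e}  OUT={c, e}
  B6:  IN={c, e}  OUT={b, c, e}
  B7:  IN={b, c, e}  OUT={c, e}
  B8:  IN={c, e}  OUT={}

Merge at B4: OUT[B4] = IN[B5] = {e}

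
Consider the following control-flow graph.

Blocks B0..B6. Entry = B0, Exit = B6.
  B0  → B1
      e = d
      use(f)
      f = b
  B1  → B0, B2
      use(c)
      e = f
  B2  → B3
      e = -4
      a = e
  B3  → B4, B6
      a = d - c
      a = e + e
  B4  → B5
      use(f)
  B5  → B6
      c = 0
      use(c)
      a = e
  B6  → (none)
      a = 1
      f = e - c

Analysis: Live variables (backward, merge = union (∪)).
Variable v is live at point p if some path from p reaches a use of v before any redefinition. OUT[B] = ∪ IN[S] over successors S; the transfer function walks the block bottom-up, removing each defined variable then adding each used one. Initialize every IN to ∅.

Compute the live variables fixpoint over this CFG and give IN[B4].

Answer: {e, f}

Derivation:
Fixpoint table:
  B0: | IN={b, c, d, f} | OUT={b, c, d, f}
  B1: | IN={b, c, d, f} | OUT={b, c, d, f}
  B2: | IN={c, d, f} | OUT={c, d, e, f}
  B3: | IN={c, d, e, f} | OUT={c, e, f}
  B4: | IN={e, f} | OUT={e}
  B5: | IN={e} | OUT={c, e}
  B6: | IN={c, e} | OUT={}

Merge at B4: OUT[B4] = IN[B5] = {e}
Applying B4's transfer function to that OUT value gives IN[B4] (row B4 above).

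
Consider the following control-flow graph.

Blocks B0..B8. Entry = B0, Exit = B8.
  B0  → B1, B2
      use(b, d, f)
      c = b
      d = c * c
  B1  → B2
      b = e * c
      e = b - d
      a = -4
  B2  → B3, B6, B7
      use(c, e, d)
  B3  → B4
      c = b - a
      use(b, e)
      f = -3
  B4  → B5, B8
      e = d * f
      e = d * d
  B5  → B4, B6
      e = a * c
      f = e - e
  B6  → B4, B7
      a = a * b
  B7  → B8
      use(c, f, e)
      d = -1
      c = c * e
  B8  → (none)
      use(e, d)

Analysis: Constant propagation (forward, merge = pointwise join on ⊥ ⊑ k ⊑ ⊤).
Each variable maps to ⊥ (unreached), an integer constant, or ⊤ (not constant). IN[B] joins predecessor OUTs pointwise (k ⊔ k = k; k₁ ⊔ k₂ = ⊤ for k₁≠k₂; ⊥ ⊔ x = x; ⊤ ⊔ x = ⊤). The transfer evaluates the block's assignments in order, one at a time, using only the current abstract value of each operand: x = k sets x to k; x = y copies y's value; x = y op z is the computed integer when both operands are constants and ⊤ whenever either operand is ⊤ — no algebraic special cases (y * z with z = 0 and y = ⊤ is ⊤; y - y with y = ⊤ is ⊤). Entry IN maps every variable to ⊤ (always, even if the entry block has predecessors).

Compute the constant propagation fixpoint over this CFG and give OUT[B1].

Answer: {a: -4, b: ⊤, c: ⊤, d: ⊤, e: ⊤, f: ⊤}

Working:
Fixpoint table:
  B0:  IN=(all ⊤)  OUT=(all ⊤)
  B1:  IN=(all ⊤)  OUT={a:-4; rest ⊤}
  B2:  IN=(all ⊤)  OUT=(all ⊤)
  B3:  IN=(all ⊤)  OUT={f:-3; rest ⊤}
  B4:  IN=(all ⊤)  OUT=(all ⊤)
  B5:  IN=(all ⊤)  OUT=(all ⊤)
  B6:  IN=(all ⊤)  OUT=(all ⊤)
  B7:  IN=(all ⊤)  OUT={d:-1; rest ⊤}
  B8:  IN=(all ⊤)  OUT=(all ⊤)

Merge at B1: IN[B1] = OUT[B0] = {a: ⊤, b: ⊤, c: ⊤, d: ⊤, e: ⊤, f: ⊤}
Applying B1's transfer function to that IN value gives OUT[B1] (row B1 above).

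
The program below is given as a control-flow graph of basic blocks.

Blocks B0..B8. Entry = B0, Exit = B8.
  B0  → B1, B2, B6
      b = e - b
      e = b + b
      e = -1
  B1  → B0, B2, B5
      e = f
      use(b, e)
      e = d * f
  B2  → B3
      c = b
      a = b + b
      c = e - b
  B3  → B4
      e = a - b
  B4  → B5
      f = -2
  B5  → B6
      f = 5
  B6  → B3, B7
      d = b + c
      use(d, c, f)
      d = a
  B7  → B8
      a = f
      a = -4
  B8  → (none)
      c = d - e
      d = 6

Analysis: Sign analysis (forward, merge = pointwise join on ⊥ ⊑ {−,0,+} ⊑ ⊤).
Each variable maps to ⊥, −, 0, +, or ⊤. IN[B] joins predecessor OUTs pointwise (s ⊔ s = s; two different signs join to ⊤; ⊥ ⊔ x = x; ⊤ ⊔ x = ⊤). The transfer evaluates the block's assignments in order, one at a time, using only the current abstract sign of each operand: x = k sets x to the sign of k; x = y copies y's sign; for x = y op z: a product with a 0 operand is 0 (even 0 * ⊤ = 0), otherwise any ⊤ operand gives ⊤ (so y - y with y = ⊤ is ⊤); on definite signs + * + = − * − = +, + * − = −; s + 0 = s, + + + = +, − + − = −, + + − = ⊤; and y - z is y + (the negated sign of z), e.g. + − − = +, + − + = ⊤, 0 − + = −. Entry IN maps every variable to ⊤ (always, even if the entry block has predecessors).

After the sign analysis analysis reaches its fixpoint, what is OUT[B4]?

Fixpoint table:
  B0:   IN=(all ⊤)   OUT={e:-; rest ⊤}
  B1:   IN={e:-; rest ⊤}   OUT=(all ⊤)
  B2:   IN=(all ⊤)   OUT=(all ⊤)
  B3:   IN=(all ⊤)   OUT=(all ⊤)
  B4:   IN=(all ⊤)   OUT={f:-; rest ⊤}
  B5:   IN=(all ⊤)   OUT={f:+; rest ⊤}
  B6:   IN=(all ⊤)   OUT=(all ⊤)
  B7:   IN=(all ⊤)   OUT={a:-; rest ⊤}
  B8:   IN={a:-; rest ⊤}   OUT={a:-, d:+; rest ⊤}

Merge at B4: IN[B4] = OUT[B3] = {a: ⊤, b: ⊤, c: ⊤, d: ⊤, e: ⊤, f: ⊤}
Applying B4's transfer function to that IN value gives OUT[B4] (row B4 above).

Answer: {a: ⊤, b: ⊤, c: ⊤, d: ⊤, e: ⊤, f: -}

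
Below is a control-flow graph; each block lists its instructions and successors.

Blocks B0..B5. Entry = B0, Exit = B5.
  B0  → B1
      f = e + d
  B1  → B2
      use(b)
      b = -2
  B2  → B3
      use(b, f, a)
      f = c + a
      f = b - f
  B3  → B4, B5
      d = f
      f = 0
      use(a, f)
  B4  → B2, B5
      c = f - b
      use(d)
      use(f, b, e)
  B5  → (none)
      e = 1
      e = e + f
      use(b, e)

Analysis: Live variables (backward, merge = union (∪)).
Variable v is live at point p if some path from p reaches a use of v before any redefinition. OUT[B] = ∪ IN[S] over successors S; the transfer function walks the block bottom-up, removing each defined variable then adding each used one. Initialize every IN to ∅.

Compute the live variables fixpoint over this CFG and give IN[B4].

Per-block solution:
  B0: | IN={a, b, c, d, e} | OUT={a, b, c, e, f}
  B1: | IN={a, b, c, e, f} | OUT={a, b, c, e, f}
  B2: | IN={a, b, c, e, f} | OUT={a, b, e, f}
  B3: | IN={a, b, e, f} | OUT={a, b, d, e, f}
  B4: | IN={a, b, d, e, f} | OUT={a, b, c, e, f}
  B5: | IN={b, f} | OUT={}

Merge at B4: OUT[B4] = IN[B2] ⊔ IN[B5] = {a, b, c, e, f}
Applying B4's transfer function to that OUT value gives IN[B4] (row B4 above).

Answer: {a, b, d, e, f}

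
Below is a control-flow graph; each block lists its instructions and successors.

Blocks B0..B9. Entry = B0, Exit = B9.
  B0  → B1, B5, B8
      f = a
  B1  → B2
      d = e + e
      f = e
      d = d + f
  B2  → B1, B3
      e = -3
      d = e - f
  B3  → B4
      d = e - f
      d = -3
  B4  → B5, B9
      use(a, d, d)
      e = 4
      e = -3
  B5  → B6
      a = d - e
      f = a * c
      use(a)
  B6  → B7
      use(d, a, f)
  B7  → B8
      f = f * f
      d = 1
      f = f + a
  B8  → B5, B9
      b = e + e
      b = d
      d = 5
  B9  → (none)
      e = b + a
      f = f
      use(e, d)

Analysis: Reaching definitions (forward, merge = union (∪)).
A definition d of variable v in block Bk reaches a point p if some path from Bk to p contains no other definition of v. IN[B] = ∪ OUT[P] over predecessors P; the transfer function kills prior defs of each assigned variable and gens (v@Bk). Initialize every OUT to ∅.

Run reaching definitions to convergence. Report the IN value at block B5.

Fixpoint table:
  B0:   IN={}   OUT={f@B0}
  B1:   IN={d@B2, e@B2, f@B0, f@B1}   OUT={d@B1, e@B2, f@B1}
  B2:   IN={d@B1, e@B2, f@B1}   OUT={d@B2, e@B2, f@B1}
  B3:   IN={d@B2, e@B2, f@B1}   OUT={d@B3, e@B2, f@B1}
  B4:   IN={d@B3, e@B2, f@B1}   OUT={d@B3, e@B4, f@B1}
  B5:   IN={a@B5, b@B8, d@B3, d@B8, e@B4, f@B0, f@B1, f@B7}   OUT={a@B5, b@B8, d@B3, d@B8, e@B4, f@B5}
  B6:   IN={a@B5, b@B8, d@B3, d@B8, e@B4, f@B5}   OUT={a@B5, b@B8, d@B3, d@B8, e@B4, f@B5}
  B7:   IN={a@B5, b@B8, d@B3, d@B8, e@B4, f@B5}   OUT={a@B5, b@B8, d@B7, e@B4, f@B7}
  B8:   IN={a@B5, b@B8, d@B7, e@B4, f@B0, f@B7}   OUT={a@B5, b@B8, d@B8, e@B4, f@B0, f@B7}
  B9:   IN={a@B5, b@B8, d@B3, d@B8, e@B4, f@B0, f@B1, f@B7}   OUT={a@B5, b@B8, d@B3, d@B8, e@B9, f@B9}

Merge at B5: IN[B5] = OUT[B0] ⊔ OUT[B4] ⊔ OUT[B8] = {a@B5, b@B8, d@B3, d@B8, e@B4, f@B0, f@B1, f@B7}

Answer: {a@B5, b@B8, d@B3, d@B8, e@B4, f@B0, f@B1, f@B7}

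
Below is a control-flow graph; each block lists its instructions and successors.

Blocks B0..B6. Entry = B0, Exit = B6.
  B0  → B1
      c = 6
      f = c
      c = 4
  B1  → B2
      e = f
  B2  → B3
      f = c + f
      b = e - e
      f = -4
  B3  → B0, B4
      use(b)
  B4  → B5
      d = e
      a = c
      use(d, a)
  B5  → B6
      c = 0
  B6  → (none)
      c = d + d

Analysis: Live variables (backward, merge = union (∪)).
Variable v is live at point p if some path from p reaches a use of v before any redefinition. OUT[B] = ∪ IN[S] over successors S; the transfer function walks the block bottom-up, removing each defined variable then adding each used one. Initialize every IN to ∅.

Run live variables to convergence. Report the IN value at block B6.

Answer: {d}

Derivation:
Per-block solution:
  B0:   IN={}   OUT={c, f}
  B1:   IN={c, f}   OUT={c, e, f}
  B2:   IN={c, e, f}   OUT={b, c, e}
  B3:   IN={b, c, e}   OUT={c, e}
  B4:   IN={c, e}   OUT={d}
  B5:   IN={d}   OUT={d}
  B6:   IN={d}   OUT={}

B6 is the boundary node: OUT[B6] = {}
Applying B6's transfer function to that OUT value gives IN[B6] (row B6 above).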